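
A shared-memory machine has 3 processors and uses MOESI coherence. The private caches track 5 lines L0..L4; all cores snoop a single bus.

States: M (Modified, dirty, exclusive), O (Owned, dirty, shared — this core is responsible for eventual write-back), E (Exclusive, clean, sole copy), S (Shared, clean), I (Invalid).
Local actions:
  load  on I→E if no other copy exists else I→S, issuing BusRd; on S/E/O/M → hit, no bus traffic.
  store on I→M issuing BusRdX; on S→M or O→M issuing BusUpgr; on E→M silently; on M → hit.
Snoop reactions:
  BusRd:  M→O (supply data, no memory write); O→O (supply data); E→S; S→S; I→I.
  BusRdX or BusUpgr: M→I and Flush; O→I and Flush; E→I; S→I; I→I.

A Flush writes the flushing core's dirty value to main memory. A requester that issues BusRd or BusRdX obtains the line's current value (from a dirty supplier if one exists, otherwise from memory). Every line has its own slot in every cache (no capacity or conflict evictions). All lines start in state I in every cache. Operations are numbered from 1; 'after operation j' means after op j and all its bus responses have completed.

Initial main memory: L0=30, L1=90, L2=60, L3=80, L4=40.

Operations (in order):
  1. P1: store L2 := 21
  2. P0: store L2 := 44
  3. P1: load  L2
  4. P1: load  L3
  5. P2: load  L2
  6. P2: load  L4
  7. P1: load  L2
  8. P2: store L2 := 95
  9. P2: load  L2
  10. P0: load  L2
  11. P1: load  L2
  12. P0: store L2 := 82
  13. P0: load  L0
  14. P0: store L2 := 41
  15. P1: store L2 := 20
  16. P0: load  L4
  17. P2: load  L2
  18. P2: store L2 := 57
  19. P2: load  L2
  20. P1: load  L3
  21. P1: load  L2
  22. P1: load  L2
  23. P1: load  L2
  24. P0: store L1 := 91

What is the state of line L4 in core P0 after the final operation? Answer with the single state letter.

state = S

  op1 P1: store L2 := 21 → I/M/I on L2; bus BusRdX; mem=60
  op2 P0: store L2 := 44 → M/I/I on L2; bus BusRdX Flush; mem=21
  op3 P1: load  L2 → O/S/I on L2; bus BusRd; mem=21
  op4 P1: load  L3 → I/E/I on L3; bus BusRd; mem=80
  op5 P2: load  L2 → O/S/S on L2; bus BusRd; mem=21
  op6 P2: load  L4 → I/I/E on L4; bus BusRd; mem=40
  op7 P1: load  L2 → O/S/S on L2; bus (none); mem=21
  op8 P2: store L2 := 95 → I/I/M on L2; bus BusUpgr Flush; mem=44
  op9 P2: load  L2 → I/I/M on L2; bus (none); mem=44
  op10 P0: load  L2 → S/I/O on L2; bus BusRd; mem=44
  op11 P1: load  L2 → S/S/O on L2; bus BusRd; mem=44
  op12 P0: store L2 := 82 → M/I/I on L2; bus BusUpgr Flush; mem=95
  op13 P0: load  L0 → E/I/I on L0; bus BusRd; mem=30
  op14 P0: store L2 := 41 → M/I/I on L2; bus (none); mem=95
  op15 P1: store L2 := 20 → I/M/I on L2; bus BusRdX Flush; mem=41
  op16 P0: load  L4 → S/I/S on L4; bus BusRd; mem=40
  op17 P2: load  L2 → I/O/S on L2; bus BusRd; mem=41
  op18 P2: store L2 := 57 → I/I/M on L2; bus BusUpgr Flush; mem=20
  op19 P2: load  L2 → I/I/M on L2; bus (none); mem=20
  op20 P1: load  L3 → I/E/I on L3; bus (none); mem=80
  op21 P1: load  L2 → I/S/O on L2; bus BusRd; mem=20
  op22 P1: load  L2 → I/S/O on L2; bus (none); mem=20
  op23 P1: load  L2 → I/S/O on L2; bus (none); mem=20
  op24 P0: store L1 := 91 → M/I/I on L1; bus BusRdX; mem=90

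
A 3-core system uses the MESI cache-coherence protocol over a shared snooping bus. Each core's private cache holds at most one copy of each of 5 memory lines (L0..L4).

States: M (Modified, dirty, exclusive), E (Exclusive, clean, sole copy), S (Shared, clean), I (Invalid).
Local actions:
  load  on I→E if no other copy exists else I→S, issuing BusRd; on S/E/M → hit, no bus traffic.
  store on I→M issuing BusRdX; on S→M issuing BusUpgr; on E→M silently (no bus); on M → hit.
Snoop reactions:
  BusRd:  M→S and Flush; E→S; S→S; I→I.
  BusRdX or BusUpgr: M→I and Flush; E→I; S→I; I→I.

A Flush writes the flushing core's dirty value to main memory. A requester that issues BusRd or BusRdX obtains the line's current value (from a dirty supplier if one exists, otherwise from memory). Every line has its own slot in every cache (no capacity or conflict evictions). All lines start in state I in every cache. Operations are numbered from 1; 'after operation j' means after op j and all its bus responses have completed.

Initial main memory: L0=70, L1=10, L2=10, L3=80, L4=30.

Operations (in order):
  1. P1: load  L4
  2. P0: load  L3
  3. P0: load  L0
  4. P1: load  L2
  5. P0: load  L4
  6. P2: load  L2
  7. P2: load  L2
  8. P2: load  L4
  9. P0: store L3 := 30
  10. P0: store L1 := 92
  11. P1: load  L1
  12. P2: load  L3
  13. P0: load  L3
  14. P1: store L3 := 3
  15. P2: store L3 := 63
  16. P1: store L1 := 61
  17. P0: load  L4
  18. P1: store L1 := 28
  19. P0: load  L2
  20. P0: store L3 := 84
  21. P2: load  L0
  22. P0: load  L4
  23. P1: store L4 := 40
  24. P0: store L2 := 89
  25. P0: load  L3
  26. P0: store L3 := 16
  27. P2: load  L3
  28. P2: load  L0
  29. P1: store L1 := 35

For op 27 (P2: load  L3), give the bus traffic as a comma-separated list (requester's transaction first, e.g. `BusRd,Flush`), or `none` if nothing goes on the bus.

1. P1: load  L4  bus=[BusRd]  L4: P0=I P1=E P2=I  mem[L4]=30
2. P0: load  L3  bus=[BusRd]  L3: P0=E P1=I P2=I  mem[L3]=80
3. P0: load  L0  bus=[BusRd]  L0: P0=E P1=I P2=I  mem[L0]=70
4. P1: load  L2  bus=[BusRd]  L2: P0=I P1=E P2=I  mem[L2]=10
5. P0: load  L4  bus=[BusRd]  L4: P0=S P1=S P2=I  mem[L4]=30
6. P2: load  L2  bus=[BusRd]  L2: P0=I P1=S P2=S  mem[L2]=10
7. P2: load  L2  bus=[-]  L2: P0=I P1=S P2=S  mem[L2]=10
8. P2: load  L4  bus=[BusRd]  L4: P0=S P1=S P2=S  mem[L4]=30
9. P0: store L3 := 30  bus=[-]  L3: P0=M P1=I P2=I  mem[L3]=80
10. P0: store L1 := 92  bus=[BusRdX]  L1: P0=M P1=I P2=I  mem[L1]=10
11. P1: load  L1  bus=[BusRd,Flush]  L1: P0=S P1=S P2=I  mem[L1]=92
12. P2: load  L3  bus=[BusRd,Flush]  L3: P0=S P1=I P2=S  mem[L3]=30
13. P0: load  L3  bus=[-]  L3: P0=S P1=I P2=S  mem[L3]=30
14. P1: store L3 := 3  bus=[BusRdX]  L3: P0=I P1=M P2=I  mem[L3]=30
15. P2: store L3 := 63  bus=[BusRdX,Flush]  L3: P0=I P1=I P2=M  mem[L3]=3
16. P1: store L1 := 61  bus=[BusUpgr]  L1: P0=I P1=M P2=I  mem[L1]=92
17. P0: load  L4  bus=[-]  L4: P0=S P1=S P2=S  mem[L4]=30
18. P1: store L1 := 28  bus=[-]  L1: P0=I P1=M P2=I  mem[L1]=92
19. P0: load  L2  bus=[BusRd]  L2: P0=S P1=S P2=S  mem[L2]=10
20. P0: store L3 := 84  bus=[BusRdX,Flush]  L3: P0=M P1=I P2=I  mem[L3]=63
21. P2: load  L0  bus=[BusRd]  L0: P0=S P1=I P2=S  mem[L0]=70
22. P0: load  L4  bus=[-]  L4: P0=S P1=S P2=S  mem[L4]=30
23. P1: store L4 := 40  bus=[BusUpgr]  L4: P0=I P1=M P2=I  mem[L4]=30
24. P0: store L2 := 89  bus=[BusUpgr]  L2: P0=M P1=I P2=I  mem[L2]=10
25. P0: load  L3  bus=[-]  L3: P0=M P1=I P2=I  mem[L3]=63
26. P0: store L3 := 16  bus=[-]  L3: P0=M P1=I P2=I  mem[L3]=63
27. P2: load  L3  bus=[BusRd,Flush]  L3: P0=S P1=I P2=S  mem[L3]=16
28. P2: load  L0  bus=[-]  L0: P0=S P1=I P2=S  mem[L0]=70
29. P1: store L1 := 35  bus=[-]  L1: P0=I P1=M P2=I  mem[L1]=92

bus = BusRd,Flush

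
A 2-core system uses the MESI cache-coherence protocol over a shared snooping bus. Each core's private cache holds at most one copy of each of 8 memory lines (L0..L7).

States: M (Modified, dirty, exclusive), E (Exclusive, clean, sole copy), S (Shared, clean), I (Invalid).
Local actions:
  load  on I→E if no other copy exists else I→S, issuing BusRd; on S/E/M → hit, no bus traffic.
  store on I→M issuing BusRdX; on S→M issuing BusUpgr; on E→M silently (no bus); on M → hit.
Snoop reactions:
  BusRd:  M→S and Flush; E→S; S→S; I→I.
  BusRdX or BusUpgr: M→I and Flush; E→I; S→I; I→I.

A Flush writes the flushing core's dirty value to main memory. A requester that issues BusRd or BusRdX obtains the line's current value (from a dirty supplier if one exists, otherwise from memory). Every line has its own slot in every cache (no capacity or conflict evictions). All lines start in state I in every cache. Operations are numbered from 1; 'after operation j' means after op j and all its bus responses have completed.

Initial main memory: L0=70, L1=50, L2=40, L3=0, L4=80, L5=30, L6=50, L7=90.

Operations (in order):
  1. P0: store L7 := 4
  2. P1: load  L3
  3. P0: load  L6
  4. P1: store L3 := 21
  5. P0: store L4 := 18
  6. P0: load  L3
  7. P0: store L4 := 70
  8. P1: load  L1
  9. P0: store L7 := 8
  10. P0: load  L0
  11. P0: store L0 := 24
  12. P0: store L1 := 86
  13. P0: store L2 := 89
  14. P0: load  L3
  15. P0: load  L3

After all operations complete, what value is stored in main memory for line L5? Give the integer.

memory[L5] = 30

[1] P0: store L7 := 4 | P0:M(4), P1:I | bus: BusRdX
[2] P1: load  L3 | P0:I, P1:E(0) | bus: BusRd
[3] P0: load  L6 | P0:E(50), P1:I | bus: BusRd
[4] P1: store L3 := 21 | P0:I, P1:M(21) | bus: none
[5] P0: store L4 := 18 | P0:M(18), P1:I | bus: BusRdX
[6] P0: load  L3 | P0:S(21), P1:S(21) | bus: BusRd,Flush
[7] P0: store L4 := 70 | P0:M(70), P1:I | bus: none
[8] P1: load  L1 | P0:I, P1:E(50) | bus: BusRd
[9] P0: store L7 := 8 | P0:M(8), P1:I | bus: none
[10] P0: load  L0 | P0:E(70), P1:I | bus: BusRd
[11] P0: store L0 := 24 | P0:M(24), P1:I | bus: none
[12] P0: store L1 := 86 | P0:M(86), P1:I | bus: BusRdX
[13] P0: store L2 := 89 | P0:M(89), P1:I | bus: BusRdX
[14] P0: load  L3 | P0:S(21), P1:S(21) | bus: none
[15] P0: load  L3 | P0:S(21), P1:S(21) | bus: none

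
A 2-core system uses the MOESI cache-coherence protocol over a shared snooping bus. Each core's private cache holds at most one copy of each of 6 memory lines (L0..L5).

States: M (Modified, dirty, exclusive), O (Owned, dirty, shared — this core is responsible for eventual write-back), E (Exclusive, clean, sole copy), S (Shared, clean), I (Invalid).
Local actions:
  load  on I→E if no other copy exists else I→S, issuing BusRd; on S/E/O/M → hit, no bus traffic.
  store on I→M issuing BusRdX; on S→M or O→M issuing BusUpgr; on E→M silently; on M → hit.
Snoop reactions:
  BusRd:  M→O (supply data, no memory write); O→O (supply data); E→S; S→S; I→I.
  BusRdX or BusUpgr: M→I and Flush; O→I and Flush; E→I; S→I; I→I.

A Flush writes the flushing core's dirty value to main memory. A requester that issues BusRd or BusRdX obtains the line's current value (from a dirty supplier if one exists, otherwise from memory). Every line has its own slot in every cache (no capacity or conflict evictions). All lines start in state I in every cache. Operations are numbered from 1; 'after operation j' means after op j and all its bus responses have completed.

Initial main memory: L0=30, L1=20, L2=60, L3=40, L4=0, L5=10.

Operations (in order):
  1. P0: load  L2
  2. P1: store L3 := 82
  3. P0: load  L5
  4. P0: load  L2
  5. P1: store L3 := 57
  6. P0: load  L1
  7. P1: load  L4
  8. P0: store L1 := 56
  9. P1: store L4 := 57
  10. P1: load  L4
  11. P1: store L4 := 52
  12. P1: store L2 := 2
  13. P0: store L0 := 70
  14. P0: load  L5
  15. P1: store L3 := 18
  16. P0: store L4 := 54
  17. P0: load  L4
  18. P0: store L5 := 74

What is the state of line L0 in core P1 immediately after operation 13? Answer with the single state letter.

1. P0: load  L2  bus=[BusRd]  L2: P0=E P1=I  mem[L2]=60
2. P1: store L3 := 82  bus=[BusRdX]  L3: P0=I P1=M  mem[L3]=40
3. P0: load  L5  bus=[BusRd]  L5: P0=E P1=I  mem[L5]=10
4. P0: load  L2  bus=[-]  L2: P0=E P1=I  mem[L2]=60
5. P1: store L3 := 57  bus=[-]  L3: P0=I P1=M  mem[L3]=40
6. P0: load  L1  bus=[BusRd]  L1: P0=E P1=I  mem[L1]=20
7. P1: load  L4  bus=[BusRd]  L4: P0=I P1=E  mem[L4]=0
8. P0: store L1 := 56  bus=[-]  L1: P0=M P1=I  mem[L1]=20
9. P1: store L4 := 57  bus=[-]  L4: P0=I P1=M  mem[L4]=0
10. P1: load  L4  bus=[-]  L4: P0=I P1=M  mem[L4]=0
11. P1: store L4 := 52  bus=[-]  L4: P0=I P1=M  mem[L4]=0
12. P1: store L2 := 2  bus=[BusRdX]  L2: P0=I P1=M  mem[L2]=60
13. P0: store L0 := 70  bus=[BusRdX]  L0: P0=M P1=I  mem[L0]=30
14. P0: load  L5  bus=[-]  L5: P0=E P1=I  mem[L5]=10
15. P1: store L3 := 18  bus=[-]  L3: P0=I P1=M  mem[L3]=40
16. P0: store L4 := 54  bus=[BusRdX,Flush]  L4: P0=M P1=I  mem[L4]=52
17. P0: load  L4  bus=[-]  L4: P0=M P1=I  mem[L4]=52
18. P0: store L5 := 74  bus=[-]  L5: P0=M P1=I  mem[L5]=10

state = I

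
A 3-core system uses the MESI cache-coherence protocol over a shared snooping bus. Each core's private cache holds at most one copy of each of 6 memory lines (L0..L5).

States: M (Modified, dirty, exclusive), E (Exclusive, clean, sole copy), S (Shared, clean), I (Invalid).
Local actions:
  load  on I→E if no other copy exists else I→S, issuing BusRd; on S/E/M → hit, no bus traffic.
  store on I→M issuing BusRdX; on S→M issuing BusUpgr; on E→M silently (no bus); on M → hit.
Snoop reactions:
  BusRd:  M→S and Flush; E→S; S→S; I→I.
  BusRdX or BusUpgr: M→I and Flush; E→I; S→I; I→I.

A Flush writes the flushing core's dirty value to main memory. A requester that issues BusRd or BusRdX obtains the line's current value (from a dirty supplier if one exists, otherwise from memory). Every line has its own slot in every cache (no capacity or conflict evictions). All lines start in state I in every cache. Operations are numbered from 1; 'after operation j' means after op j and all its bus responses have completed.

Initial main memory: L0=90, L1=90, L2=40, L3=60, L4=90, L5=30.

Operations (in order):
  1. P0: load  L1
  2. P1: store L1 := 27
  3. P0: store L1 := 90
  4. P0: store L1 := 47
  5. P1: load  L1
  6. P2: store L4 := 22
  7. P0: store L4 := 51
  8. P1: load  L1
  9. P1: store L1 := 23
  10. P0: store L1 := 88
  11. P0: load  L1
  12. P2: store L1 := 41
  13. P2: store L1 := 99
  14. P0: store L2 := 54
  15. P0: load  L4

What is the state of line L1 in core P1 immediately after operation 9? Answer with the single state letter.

1. P0: load  L1  bus=[BusRd]  L1: P0=E P1=I P2=I  mem[L1]=90
2. P1: store L1 := 27  bus=[BusRdX]  L1: P0=I P1=M P2=I  mem[L1]=90
3. P0: store L1 := 90  bus=[BusRdX,Flush]  L1: P0=M P1=I P2=I  mem[L1]=27
4. P0: store L1 := 47  bus=[-]  L1: P0=M P1=I P2=I  mem[L1]=27
5. P1: load  L1  bus=[BusRd,Flush]  L1: P0=S P1=S P2=I  mem[L1]=47
6. P2: store L4 := 22  bus=[BusRdX]  L4: P0=I P1=I P2=M  mem[L4]=90
7. P0: store L4 := 51  bus=[BusRdX,Flush]  L4: P0=M P1=I P2=I  mem[L4]=22
8. P1: load  L1  bus=[-]  L1: P0=S P1=S P2=I  mem[L1]=47
9. P1: store L1 := 23  bus=[BusUpgr]  L1: P0=I P1=M P2=I  mem[L1]=47
10. P0: store L1 := 88  bus=[BusRdX,Flush]  L1: P0=M P1=I P2=I  mem[L1]=23
11. P0: load  L1  bus=[-]  L1: P0=M P1=I P2=I  mem[L1]=23
12. P2: store L1 := 41  bus=[BusRdX,Flush]  L1: P0=I P1=I P2=M  mem[L1]=88
13. P2: store L1 := 99  bus=[-]  L1: P0=I P1=I P2=M  mem[L1]=88
14. P0: store L2 := 54  bus=[BusRdX]  L2: P0=M P1=I P2=I  mem[L2]=40
15. P0: load  L4  bus=[-]  L4: P0=M P1=I P2=I  mem[L4]=22

state = M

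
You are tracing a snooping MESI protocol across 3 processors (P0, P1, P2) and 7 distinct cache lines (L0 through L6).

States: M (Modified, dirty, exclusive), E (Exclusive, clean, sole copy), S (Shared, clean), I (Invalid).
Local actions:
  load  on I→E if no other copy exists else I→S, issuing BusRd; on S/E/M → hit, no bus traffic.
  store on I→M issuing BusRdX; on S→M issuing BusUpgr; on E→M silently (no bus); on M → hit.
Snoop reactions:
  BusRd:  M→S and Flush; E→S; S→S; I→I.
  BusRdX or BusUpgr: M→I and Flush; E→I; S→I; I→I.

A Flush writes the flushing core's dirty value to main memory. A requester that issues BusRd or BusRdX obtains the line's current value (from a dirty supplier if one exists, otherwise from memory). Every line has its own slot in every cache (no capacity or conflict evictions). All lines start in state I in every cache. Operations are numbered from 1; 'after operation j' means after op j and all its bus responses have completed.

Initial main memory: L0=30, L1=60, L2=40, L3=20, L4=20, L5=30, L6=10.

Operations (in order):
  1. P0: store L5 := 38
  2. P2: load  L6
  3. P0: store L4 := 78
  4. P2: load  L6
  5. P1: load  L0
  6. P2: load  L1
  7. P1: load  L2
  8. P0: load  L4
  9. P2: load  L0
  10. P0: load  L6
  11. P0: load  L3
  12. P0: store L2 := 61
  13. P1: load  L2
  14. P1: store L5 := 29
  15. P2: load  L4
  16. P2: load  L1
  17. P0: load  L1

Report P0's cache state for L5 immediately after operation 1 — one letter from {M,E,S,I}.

  op1 P0: store L5 := 38 → M/I/I on L5; bus BusRdX; mem=30
  op2 P2: load  L6 → I/I/E on L6; bus BusRd; mem=10
  op3 P0: store L4 := 78 → M/I/I on L4; bus BusRdX; mem=20
  op4 P2: load  L6 → I/I/E on L6; bus (none); mem=10
  op5 P1: load  L0 → I/E/I on L0; bus BusRd; mem=30
  op6 P2: load  L1 → I/I/E on L1; bus BusRd; mem=60
  op7 P1: load  L2 → I/E/I on L2; bus BusRd; mem=40
  op8 P0: load  L4 → M/I/I on L4; bus (none); mem=20
  op9 P2: load  L0 → I/S/S on L0; bus BusRd; mem=30
  op10 P0: load  L6 → S/I/S on L6; bus BusRd; mem=10
  op11 P0: load  L3 → E/I/I on L3; bus BusRd; mem=20
  op12 P0: store L2 := 61 → M/I/I on L2; bus BusRdX; mem=40
  op13 P1: load  L2 → S/S/I on L2; bus BusRd Flush; mem=61
  op14 P1: store L5 := 29 → I/M/I on L5; bus BusRdX Flush; mem=38
  op15 P2: load  L4 → S/I/S on L4; bus BusRd Flush; mem=78
  op16 P2: load  L1 → I/I/E on L1; bus (none); mem=60
  op17 P0: load  L1 → S/I/S on L1; bus BusRd; mem=60

state = M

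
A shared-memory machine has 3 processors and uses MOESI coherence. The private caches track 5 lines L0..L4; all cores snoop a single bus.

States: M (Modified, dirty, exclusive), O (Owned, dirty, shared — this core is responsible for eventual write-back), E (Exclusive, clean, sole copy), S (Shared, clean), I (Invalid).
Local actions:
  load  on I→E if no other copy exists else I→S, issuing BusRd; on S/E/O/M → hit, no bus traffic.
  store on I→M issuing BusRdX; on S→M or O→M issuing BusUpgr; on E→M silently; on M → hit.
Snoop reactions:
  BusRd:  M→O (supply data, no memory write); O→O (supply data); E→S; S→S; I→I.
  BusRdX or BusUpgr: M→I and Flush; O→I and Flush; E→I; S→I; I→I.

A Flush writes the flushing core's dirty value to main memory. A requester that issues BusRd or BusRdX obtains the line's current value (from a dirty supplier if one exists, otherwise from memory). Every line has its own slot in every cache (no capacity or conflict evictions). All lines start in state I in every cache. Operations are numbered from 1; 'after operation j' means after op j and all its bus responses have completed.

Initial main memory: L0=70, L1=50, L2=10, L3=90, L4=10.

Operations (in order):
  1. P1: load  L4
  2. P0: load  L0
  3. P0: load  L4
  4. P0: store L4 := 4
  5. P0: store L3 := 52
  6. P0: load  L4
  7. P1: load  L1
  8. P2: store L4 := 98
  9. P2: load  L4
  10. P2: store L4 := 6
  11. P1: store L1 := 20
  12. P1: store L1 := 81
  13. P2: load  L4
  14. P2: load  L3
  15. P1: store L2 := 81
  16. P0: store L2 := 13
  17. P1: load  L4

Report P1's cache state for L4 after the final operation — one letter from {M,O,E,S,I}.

  op1 P1: load  L4 → I/E/I on L4; bus BusRd; mem=10
  op2 P0: load  L0 → E/I/I on L0; bus BusRd; mem=70
  op3 P0: load  L4 → S/S/I on L4; bus BusRd; mem=10
  op4 P0: store L4 := 4 → M/I/I on L4; bus BusUpgr; mem=10
  op5 P0: store L3 := 52 → M/I/I on L3; bus BusRdX; mem=90
  op6 P0: load  L4 → M/I/I on L4; bus (none); mem=10
  op7 P1: load  L1 → I/E/I on L1; bus BusRd; mem=50
  op8 P2: store L4 := 98 → I/I/M on L4; bus BusRdX Flush; mem=4
  op9 P2: load  L4 → I/I/M on L4; bus (none); mem=4
  op10 P2: store L4 := 6 → I/I/M on L4; bus (none); mem=4
  op11 P1: store L1 := 20 → I/M/I on L1; bus (none); mem=50
  op12 P1: store L1 := 81 → I/M/I on L1; bus (none); mem=50
  op13 P2: load  L4 → I/I/M on L4; bus (none); mem=4
  op14 P2: load  L3 → O/I/S on L3; bus BusRd; mem=90
  op15 P1: store L2 := 81 → I/M/I on L2; bus BusRdX; mem=10
  op16 P0: store L2 := 13 → M/I/I on L2; bus BusRdX Flush; mem=81
  op17 P1: load  L4 → I/S/O on L4; bus BusRd; mem=4

state = S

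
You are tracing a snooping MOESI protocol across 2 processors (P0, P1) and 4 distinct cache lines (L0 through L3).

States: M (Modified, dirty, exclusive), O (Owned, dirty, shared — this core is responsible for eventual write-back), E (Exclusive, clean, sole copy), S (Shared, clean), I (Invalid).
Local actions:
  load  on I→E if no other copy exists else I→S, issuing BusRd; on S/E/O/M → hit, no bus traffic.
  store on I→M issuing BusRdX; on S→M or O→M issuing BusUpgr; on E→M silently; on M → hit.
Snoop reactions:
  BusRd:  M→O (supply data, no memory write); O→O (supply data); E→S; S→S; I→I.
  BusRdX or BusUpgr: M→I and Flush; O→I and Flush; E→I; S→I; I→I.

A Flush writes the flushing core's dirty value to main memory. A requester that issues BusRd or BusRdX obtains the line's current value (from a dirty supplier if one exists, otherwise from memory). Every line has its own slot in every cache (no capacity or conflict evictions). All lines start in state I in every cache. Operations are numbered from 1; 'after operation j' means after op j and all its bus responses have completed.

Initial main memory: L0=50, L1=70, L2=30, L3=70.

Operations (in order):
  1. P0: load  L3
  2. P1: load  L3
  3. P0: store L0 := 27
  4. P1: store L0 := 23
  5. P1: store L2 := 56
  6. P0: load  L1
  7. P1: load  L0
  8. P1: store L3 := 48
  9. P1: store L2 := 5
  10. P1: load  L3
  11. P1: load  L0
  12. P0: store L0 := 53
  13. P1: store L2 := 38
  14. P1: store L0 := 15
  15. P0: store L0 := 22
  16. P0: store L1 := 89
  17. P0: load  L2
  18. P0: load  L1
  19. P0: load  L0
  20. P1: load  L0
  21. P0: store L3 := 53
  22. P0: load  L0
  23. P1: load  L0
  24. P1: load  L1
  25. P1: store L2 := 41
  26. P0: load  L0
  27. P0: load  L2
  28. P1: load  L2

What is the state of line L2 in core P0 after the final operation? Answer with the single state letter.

[1] P0: load  L3 | P0:E(70), P1:I | bus: BusRd
[2] P1: load  L3 | P0:S(70), P1:S(70) | bus: BusRd
[3] P0: store L0 := 27 | P0:M(27), P1:I | bus: BusRdX
[4] P1: store L0 := 23 | P0:I, P1:M(23) | bus: BusRdX,Flush
[5] P1: store L2 := 56 | P0:I, P1:M(56) | bus: BusRdX
[6] P0: load  L1 | P0:E(70), P1:I | bus: BusRd
[7] P1: load  L0 | P0:I, P1:M(23) | bus: none
[8] P1: store L3 := 48 | P0:I, P1:M(48) | bus: BusUpgr
[9] P1: store L2 := 5 | P0:I, P1:M(5) | bus: none
[10] P1: load  L3 | P0:I, P1:M(48) | bus: none
[11] P1: load  L0 | P0:I, P1:M(23) | bus: none
[12] P0: store L0 := 53 | P0:M(53), P1:I | bus: BusRdX,Flush
[13] P1: store L2 := 38 | P0:I, P1:M(38) | bus: none
[14] P1: store L0 := 15 | P0:I, P1:M(15) | bus: BusRdX,Flush
[15] P0: store L0 := 22 | P0:M(22), P1:I | bus: BusRdX,Flush
[16] P0: store L1 := 89 | P0:M(89), P1:I | bus: none
[17] P0: load  L2 | P0:S(38), P1:O(38) | bus: BusRd
[18] P0: load  L1 | P0:M(89), P1:I | bus: none
[19] P0: load  L0 | P0:M(22), P1:I | bus: none
[20] P1: load  L0 | P0:O(22), P1:S(22) | bus: BusRd
[21] P0: store L3 := 53 | P0:M(53), P1:I | bus: BusRdX,Flush
[22] P0: load  L0 | P0:O(22), P1:S(22) | bus: none
[23] P1: load  L0 | P0:O(22), P1:S(22) | bus: none
[24] P1: load  L1 | P0:O(89), P1:S(89) | bus: BusRd
[25] P1: store L2 := 41 | P0:I, P1:M(41) | bus: BusUpgr
[26] P0: load  L0 | P0:O(22), P1:S(22) | bus: none
[27] P0: load  L2 | P0:S(41), P1:O(41) | bus: BusRd
[28] P1: load  L2 | P0:S(41), P1:O(41) | bus: none

state = S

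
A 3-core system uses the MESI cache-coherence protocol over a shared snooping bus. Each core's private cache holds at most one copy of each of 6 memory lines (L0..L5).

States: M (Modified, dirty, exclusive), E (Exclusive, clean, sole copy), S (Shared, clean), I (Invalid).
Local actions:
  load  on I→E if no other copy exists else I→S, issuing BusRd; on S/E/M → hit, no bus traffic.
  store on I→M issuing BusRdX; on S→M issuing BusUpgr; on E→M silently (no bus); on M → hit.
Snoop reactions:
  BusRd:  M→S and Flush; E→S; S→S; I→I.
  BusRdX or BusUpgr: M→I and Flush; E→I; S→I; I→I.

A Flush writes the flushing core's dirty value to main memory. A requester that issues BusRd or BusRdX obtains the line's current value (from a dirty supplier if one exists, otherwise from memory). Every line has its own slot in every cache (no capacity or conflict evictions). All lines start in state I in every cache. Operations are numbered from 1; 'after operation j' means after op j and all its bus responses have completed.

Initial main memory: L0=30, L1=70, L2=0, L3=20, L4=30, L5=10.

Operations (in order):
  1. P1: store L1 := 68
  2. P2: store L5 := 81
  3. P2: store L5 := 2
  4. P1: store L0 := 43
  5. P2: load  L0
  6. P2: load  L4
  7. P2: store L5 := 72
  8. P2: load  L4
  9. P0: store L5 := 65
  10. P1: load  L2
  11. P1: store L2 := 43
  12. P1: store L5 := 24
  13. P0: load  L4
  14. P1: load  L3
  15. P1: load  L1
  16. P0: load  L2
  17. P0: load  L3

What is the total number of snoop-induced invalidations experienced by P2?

invalidations = 1

[1] P1: store L1 := 68 | P0:I, P1:M(68), P2:I | bus: BusRdX
[2] P2: store L5 := 81 | P0:I, P1:I, P2:M(81) | bus: BusRdX
[3] P2: store L5 := 2 | P0:I, P1:I, P2:M(2) | bus: none
[4] P1: store L0 := 43 | P0:I, P1:M(43), P2:I | bus: BusRdX
[5] P2: load  L0 | P0:I, P1:S(43), P2:S(43) | bus: BusRd,Flush
[6] P2: load  L4 | P0:I, P1:I, P2:E(30) | bus: BusRd
[7] P2: store L5 := 72 | P0:I, P1:I, P2:M(72) | bus: none
[8] P2: load  L4 | P0:I, P1:I, P2:E(30) | bus: none
[9] P0: store L5 := 65 | P0:M(65), P1:I, P2:I | bus: BusRdX,Flush
[10] P1: load  L2 | P0:I, P1:E(0), P2:I | bus: BusRd
[11] P1: store L2 := 43 | P0:I, P1:M(43), P2:I | bus: none
[12] P1: store L5 := 24 | P0:I, P1:M(24), P2:I | bus: BusRdX,Flush
[13] P0: load  L4 | P0:S(30), P1:I, P2:S(30) | bus: BusRd
[14] P1: load  L3 | P0:I, P1:E(20), P2:I | bus: BusRd
[15] P1: load  L1 | P0:I, P1:M(68), P2:I | bus: none
[16] P0: load  L2 | P0:S(43), P1:S(43), P2:I | bus: BusRd,Flush
[17] P0: load  L3 | P0:S(20), P1:S(20), P2:I | bus: BusRd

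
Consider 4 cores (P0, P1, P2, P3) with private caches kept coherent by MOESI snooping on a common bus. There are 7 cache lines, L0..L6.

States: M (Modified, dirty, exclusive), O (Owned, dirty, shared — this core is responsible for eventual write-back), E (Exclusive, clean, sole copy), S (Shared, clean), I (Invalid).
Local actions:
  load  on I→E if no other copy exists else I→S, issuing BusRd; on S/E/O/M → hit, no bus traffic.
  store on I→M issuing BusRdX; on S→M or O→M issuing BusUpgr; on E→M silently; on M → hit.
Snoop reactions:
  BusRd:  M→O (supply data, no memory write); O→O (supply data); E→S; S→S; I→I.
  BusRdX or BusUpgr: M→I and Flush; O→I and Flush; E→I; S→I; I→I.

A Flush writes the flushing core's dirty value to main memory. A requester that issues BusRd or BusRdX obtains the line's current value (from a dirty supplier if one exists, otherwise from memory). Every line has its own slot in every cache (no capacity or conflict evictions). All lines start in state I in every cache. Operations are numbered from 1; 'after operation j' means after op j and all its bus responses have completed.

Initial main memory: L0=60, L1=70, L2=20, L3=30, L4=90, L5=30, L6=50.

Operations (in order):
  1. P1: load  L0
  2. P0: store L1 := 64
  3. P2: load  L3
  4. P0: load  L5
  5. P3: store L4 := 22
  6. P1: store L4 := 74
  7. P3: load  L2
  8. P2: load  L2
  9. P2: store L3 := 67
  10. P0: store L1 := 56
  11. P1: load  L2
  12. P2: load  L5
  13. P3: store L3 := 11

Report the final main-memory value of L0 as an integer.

memory[L0] = 60

1. P1: load  L0  bus=[BusRd]  L0: P0=I P1=E P2=I P3=I  mem[L0]=60
2. P0: store L1 := 64  bus=[BusRdX]  L1: P0=M P1=I P2=I P3=I  mem[L1]=70
3. P2: load  L3  bus=[BusRd]  L3: P0=I P1=I P2=E P3=I  mem[L3]=30
4. P0: load  L5  bus=[BusRd]  L5: P0=E P1=I P2=I P3=I  mem[L5]=30
5. P3: store L4 := 22  bus=[BusRdX]  L4: P0=I P1=I P2=I P3=M  mem[L4]=90
6. P1: store L4 := 74  bus=[BusRdX,Flush]  L4: P0=I P1=M P2=I P3=I  mem[L4]=22
7. P3: load  L2  bus=[BusRd]  L2: P0=I P1=I P2=I P3=E  mem[L2]=20
8. P2: load  L2  bus=[BusRd]  L2: P0=I P1=I P2=S P3=S  mem[L2]=20
9. P2: store L3 := 67  bus=[-]  L3: P0=I P1=I P2=M P3=I  mem[L3]=30
10. P0: store L1 := 56  bus=[-]  L1: P0=M P1=I P2=I P3=I  mem[L1]=70
11. P1: load  L2  bus=[BusRd]  L2: P0=I P1=S P2=S P3=S  mem[L2]=20
12. P2: load  L5  bus=[BusRd]  L5: P0=S P1=I P2=S P3=I  mem[L5]=30
13. P3: store L3 := 11  bus=[BusRdX,Flush]  L3: P0=I P1=I P2=I P3=M  mem[L3]=67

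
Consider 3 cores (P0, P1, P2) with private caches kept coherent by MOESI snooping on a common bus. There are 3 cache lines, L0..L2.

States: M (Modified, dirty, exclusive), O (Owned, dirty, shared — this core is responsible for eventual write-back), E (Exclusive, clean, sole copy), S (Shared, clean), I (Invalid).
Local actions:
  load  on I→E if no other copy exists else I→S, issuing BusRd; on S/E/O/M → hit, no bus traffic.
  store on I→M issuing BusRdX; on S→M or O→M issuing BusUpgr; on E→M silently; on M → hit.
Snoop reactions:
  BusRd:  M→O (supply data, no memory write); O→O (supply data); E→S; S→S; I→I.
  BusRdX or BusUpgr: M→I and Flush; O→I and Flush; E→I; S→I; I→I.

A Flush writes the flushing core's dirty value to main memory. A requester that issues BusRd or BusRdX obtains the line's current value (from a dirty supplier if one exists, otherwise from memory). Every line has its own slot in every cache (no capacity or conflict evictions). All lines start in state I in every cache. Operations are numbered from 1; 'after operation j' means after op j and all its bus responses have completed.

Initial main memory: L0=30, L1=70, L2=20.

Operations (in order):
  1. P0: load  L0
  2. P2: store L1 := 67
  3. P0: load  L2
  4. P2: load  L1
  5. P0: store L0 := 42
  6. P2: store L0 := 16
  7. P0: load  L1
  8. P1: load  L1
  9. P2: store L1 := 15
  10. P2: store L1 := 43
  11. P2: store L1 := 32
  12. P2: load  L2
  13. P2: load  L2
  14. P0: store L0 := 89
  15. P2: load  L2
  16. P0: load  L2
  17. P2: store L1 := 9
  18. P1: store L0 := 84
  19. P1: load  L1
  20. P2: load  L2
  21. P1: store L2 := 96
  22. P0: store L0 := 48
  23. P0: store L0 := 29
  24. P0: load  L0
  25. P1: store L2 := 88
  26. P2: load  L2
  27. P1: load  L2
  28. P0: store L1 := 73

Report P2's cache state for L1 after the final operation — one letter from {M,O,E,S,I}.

state = I

step 1: P0: load  L0  ⟶  EII  (L0)  txn=BusRd  M[L0]=30
step 2: P2: store L1 := 67  ⟶  IIM  (L1)  txn=BusRdX  M[L1]=70
step 3: P0: load  L2  ⟶  EII  (L2)  txn=BusRd  M[L2]=20
step 4: P2: load  L1  ⟶  IIM  (L1)  txn=∅  M[L1]=70
step 5: P0: store L0 := 42  ⟶  MII  (L0)  txn=∅  M[L0]=30
step 6: P2: store L0 := 16  ⟶  IIM  (L0)  txn=BusRdX+Flush  M[L0]=42
step 7: P0: load  L1  ⟶  SIO  (L1)  txn=BusRd  M[L1]=70
step 8: P1: load  L1  ⟶  SSO  (L1)  txn=BusRd  M[L1]=70
step 9: P2: store L1 := 15  ⟶  IIM  (L1)  txn=BusUpgr  M[L1]=70
step 10: P2: store L1 := 43  ⟶  IIM  (L1)  txn=∅  M[L1]=70
step 11: P2: store L1 := 32  ⟶  IIM  (L1)  txn=∅  M[L1]=70
step 12: P2: load  L2  ⟶  SIS  (L2)  txn=BusRd  M[L2]=20
step 13: P2: load  L2  ⟶  SIS  (L2)  txn=∅  M[L2]=20
step 14: P0: store L0 := 89  ⟶  MII  (L0)  txn=BusRdX+Flush  M[L0]=16
step 15: P2: load  L2  ⟶  SIS  (L2)  txn=∅  M[L2]=20
step 16: P0: load  L2  ⟶  SIS  (L2)  txn=∅  M[L2]=20
step 17: P2: store L1 := 9  ⟶  IIM  (L1)  txn=∅  M[L1]=70
step 18: P1: store L0 := 84  ⟶  IMI  (L0)  txn=BusRdX+Flush  M[L0]=89
step 19: P1: load  L1  ⟶  ISO  (L1)  txn=BusRd  M[L1]=70
step 20: P2: load  L2  ⟶  SIS  (L2)  txn=∅  M[L2]=20
step 21: P1: store L2 := 96  ⟶  IMI  (L2)  txn=BusRdX  M[L2]=20
step 22: P0: store L0 := 48  ⟶  MII  (L0)  txn=BusRdX+Flush  M[L0]=84
step 23: P0: store L0 := 29  ⟶  MII  (L0)  txn=∅  M[L0]=84
step 24: P0: load  L0  ⟶  MII  (L0)  txn=∅  M[L0]=84
step 25: P1: store L2 := 88  ⟶  IMI  (L2)  txn=∅  M[L2]=20
step 26: P2: load  L2  ⟶  IOS  (L2)  txn=BusRd  M[L2]=20
step 27: P1: load  L2  ⟶  IOS  (L2)  txn=∅  M[L2]=20
step 28: P0: store L1 := 73  ⟶  MII  (L1)  txn=BusRdX+Flush  M[L1]=9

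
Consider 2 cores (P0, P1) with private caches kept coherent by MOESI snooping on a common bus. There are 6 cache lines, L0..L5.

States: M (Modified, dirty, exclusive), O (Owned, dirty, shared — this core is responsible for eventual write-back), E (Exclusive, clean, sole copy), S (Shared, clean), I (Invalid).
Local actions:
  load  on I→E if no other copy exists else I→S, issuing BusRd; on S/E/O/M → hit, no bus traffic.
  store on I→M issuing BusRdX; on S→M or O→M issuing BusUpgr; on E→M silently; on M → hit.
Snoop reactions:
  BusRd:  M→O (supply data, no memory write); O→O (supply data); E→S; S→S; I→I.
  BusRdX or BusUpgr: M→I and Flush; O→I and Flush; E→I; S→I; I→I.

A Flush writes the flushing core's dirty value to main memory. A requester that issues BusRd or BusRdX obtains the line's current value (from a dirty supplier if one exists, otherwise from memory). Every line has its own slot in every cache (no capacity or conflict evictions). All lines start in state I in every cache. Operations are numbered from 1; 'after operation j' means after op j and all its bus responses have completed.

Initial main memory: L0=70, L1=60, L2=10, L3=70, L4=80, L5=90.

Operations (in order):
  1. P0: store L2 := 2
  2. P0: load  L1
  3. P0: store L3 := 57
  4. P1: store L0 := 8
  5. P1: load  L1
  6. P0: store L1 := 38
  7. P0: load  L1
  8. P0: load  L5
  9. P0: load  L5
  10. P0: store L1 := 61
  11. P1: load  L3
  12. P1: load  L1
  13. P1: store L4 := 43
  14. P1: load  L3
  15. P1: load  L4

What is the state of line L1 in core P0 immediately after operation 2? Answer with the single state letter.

state = E

[1] P0: store L2 := 2 | P0:M(2), P1:I | bus: BusRdX
[2] P0: load  L1 | P0:E(60), P1:I | bus: BusRd
[3] P0: store L3 := 57 | P0:M(57), P1:I | bus: BusRdX
[4] P1: store L0 := 8 | P0:I, P1:M(8) | bus: BusRdX
[5] P1: load  L1 | P0:S(60), P1:S(60) | bus: BusRd
[6] P0: store L1 := 38 | P0:M(38), P1:I | bus: BusUpgr
[7] P0: load  L1 | P0:M(38), P1:I | bus: none
[8] P0: load  L5 | P0:E(90), P1:I | bus: BusRd
[9] P0: load  L5 | P0:E(90), P1:I | bus: none
[10] P0: store L1 := 61 | P0:M(61), P1:I | bus: none
[11] P1: load  L3 | P0:O(57), P1:S(57) | bus: BusRd
[12] P1: load  L1 | P0:O(61), P1:S(61) | bus: BusRd
[13] P1: store L4 := 43 | P0:I, P1:M(43) | bus: BusRdX
[14] P1: load  L3 | P0:O(57), P1:S(57) | bus: none
[15] P1: load  L4 | P0:I, P1:M(43) | bus: none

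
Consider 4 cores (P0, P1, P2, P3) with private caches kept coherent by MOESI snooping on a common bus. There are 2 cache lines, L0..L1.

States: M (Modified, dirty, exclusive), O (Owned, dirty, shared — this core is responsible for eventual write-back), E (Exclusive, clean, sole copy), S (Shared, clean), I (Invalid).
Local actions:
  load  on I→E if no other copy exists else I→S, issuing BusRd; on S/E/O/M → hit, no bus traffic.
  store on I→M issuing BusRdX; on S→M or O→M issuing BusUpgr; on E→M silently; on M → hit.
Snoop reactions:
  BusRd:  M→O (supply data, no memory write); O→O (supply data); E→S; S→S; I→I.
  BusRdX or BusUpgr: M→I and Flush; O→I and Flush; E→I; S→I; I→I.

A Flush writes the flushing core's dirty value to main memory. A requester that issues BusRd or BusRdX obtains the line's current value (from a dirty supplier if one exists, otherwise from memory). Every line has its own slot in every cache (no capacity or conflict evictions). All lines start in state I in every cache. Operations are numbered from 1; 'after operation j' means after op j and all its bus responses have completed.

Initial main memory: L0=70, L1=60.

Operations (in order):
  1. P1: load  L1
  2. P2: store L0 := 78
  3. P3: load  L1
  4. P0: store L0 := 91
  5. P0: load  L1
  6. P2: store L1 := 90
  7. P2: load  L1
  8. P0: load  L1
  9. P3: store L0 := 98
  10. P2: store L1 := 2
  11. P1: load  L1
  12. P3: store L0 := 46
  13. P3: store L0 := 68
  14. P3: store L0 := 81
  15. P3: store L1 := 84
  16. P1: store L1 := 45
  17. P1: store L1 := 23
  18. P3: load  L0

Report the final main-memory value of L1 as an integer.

memory[L1] = 84

1. P1: load  L1  bus=[BusRd]  L1: P0=I P1=E P2=I P3=I  mem[L1]=60
2. P2: store L0 := 78  bus=[BusRdX]  L0: P0=I P1=I P2=M P3=I  mem[L0]=70
3. P3: load  L1  bus=[BusRd]  L1: P0=I P1=S P2=I P3=S  mem[L1]=60
4. P0: store L0 := 91  bus=[BusRdX,Flush]  L0: P0=M P1=I P2=I P3=I  mem[L0]=78
5. P0: load  L1  bus=[BusRd]  L1: P0=S P1=S P2=I P3=S  mem[L1]=60
6. P2: store L1 := 90  bus=[BusRdX]  L1: P0=I P1=I P2=M P3=I  mem[L1]=60
7. P2: load  L1  bus=[-]  L1: P0=I P1=I P2=M P3=I  mem[L1]=60
8. P0: load  L1  bus=[BusRd]  L1: P0=S P1=I P2=O P3=I  mem[L1]=60
9. P3: store L0 := 98  bus=[BusRdX,Flush]  L0: P0=I P1=I P2=I P3=M  mem[L0]=91
10. P2: store L1 := 2  bus=[BusUpgr]  L1: P0=I P1=I P2=M P3=I  mem[L1]=60
11. P1: load  L1  bus=[BusRd]  L1: P0=I P1=S P2=O P3=I  mem[L1]=60
12. P3: store L0 := 46  bus=[-]  L0: P0=I P1=I P2=I P3=M  mem[L0]=91
13. P3: store L0 := 68  bus=[-]  L0: P0=I P1=I P2=I P3=M  mem[L0]=91
14. P3: store L0 := 81  bus=[-]  L0: P0=I P1=I P2=I P3=M  mem[L0]=91
15. P3: store L1 := 84  bus=[BusRdX,Flush]  L1: P0=I P1=I P2=I P3=M  mem[L1]=2
16. P1: store L1 := 45  bus=[BusRdX,Flush]  L1: P0=I P1=M P2=I P3=I  mem[L1]=84
17. P1: store L1 := 23  bus=[-]  L1: P0=I P1=M P2=I P3=I  mem[L1]=84
18. P3: load  L0  bus=[-]  L0: P0=I P1=I P2=I P3=M  mem[L0]=91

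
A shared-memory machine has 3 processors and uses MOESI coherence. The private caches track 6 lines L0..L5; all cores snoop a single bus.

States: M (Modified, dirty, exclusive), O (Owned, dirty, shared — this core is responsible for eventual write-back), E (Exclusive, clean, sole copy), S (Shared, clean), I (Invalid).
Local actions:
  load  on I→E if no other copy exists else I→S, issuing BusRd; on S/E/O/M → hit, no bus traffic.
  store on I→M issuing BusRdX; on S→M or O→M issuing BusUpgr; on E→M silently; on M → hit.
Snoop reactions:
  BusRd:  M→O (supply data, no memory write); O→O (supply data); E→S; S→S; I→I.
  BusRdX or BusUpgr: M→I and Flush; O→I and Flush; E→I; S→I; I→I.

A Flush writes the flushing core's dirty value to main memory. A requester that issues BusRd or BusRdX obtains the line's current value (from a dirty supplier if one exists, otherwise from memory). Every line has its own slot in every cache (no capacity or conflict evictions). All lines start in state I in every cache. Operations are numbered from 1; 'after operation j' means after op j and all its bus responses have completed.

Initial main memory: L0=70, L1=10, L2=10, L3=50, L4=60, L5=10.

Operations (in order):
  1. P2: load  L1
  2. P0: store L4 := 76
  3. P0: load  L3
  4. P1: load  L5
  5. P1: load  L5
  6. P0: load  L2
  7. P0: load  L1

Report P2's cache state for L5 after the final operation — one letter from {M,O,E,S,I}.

state = I

[1] P2: load  L1 | P0:I, P1:I, P2:E(10) | bus: BusRd
[2] P0: store L4 := 76 | P0:M(76), P1:I, P2:I | bus: BusRdX
[3] P0: load  L3 | P0:E(50), P1:I, P2:I | bus: BusRd
[4] P1: load  L5 | P0:I, P1:E(10), P2:I | bus: BusRd
[5] P1: load  L5 | P0:I, P1:E(10), P2:I | bus: none
[6] P0: load  L2 | P0:E(10), P1:I, P2:I | bus: BusRd
[7] P0: load  L1 | P0:S(10), P1:I, P2:S(10) | bus: BusRd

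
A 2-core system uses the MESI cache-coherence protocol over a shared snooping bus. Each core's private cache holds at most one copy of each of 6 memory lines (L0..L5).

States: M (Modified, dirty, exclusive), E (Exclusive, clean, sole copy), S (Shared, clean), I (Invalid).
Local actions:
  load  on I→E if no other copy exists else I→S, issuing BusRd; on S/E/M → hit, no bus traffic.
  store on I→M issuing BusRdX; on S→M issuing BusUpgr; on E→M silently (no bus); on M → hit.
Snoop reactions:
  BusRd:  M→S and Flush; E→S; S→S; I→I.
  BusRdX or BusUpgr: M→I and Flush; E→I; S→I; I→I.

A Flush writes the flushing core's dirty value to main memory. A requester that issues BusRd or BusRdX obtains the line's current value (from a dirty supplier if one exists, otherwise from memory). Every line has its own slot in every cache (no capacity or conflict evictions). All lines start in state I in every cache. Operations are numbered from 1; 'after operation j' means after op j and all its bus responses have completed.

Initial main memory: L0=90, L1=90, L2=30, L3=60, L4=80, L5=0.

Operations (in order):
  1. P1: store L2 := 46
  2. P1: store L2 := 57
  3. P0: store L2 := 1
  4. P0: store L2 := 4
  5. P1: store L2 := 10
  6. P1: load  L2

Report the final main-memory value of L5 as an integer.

1. P1: store L2 := 46  bus=[BusRdX]  L2: P0=I P1=M  mem[L2]=30
2. P1: store L2 := 57  bus=[-]  L2: P0=I P1=M  mem[L2]=30
3. P0: store L2 := 1  bus=[BusRdX,Flush]  L2: P0=M P1=I  mem[L2]=57
4. P0: store L2 := 4  bus=[-]  L2: P0=M P1=I  mem[L2]=57
5. P1: store L2 := 10  bus=[BusRdX,Flush]  L2: P0=I P1=M  mem[L2]=4
6. P1: load  L2  bus=[-]  L2: P0=I P1=M  mem[L2]=4

memory[L5] = 0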